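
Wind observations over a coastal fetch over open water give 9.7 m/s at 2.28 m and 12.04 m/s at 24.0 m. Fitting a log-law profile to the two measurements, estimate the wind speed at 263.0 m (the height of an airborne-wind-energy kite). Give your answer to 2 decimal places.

Log law: V ∝ ln(z/z₀). From the pair, with r = V₁/V₂ = 0.80565,
ln z₀ = (ln z₁ − r·ln z₂)/(1 − r) = (0.8242 − 0.80565×3.1781)/0.19435 = -8.9334 → z₀ = 0.0001319 m
V₃ = V₁ · ln(z₃/z₀)/ln(z₁/z₀) = 9.7 × 14.5055/9.7575 = 14.4200 m/s

14.42 m/s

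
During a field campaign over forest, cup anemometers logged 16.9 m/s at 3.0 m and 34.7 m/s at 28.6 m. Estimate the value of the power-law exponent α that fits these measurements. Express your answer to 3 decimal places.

Power law: V₂/V₁ = (z₂/z₁)^α ⇒ α = ln(V₂/V₁) / ln(z₂/z₁)
α = ln(34.7/16.9) / ln(28.6/3.0) = ln(2.0533) / ln(9.5333)
  = 0.71943 / 2.25479 = 0.31907

α ≈ 0.319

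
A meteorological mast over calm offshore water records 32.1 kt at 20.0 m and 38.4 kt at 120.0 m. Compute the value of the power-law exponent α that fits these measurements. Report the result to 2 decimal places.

α ≈ 0.10

Power law: V₂/V₁ = (z₂/z₁)^α ⇒ α = ln(V₂/V₁) / ln(z₂/z₁)
α = ln(38.4/32.1) / ln(120.0/20.0) = ln(1.1963) / ln(6.0000)
  = 0.17920 / 1.79176 = 0.10001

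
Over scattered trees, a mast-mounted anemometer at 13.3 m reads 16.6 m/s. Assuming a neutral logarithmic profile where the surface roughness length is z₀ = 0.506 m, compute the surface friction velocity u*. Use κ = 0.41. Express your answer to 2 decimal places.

u* ≈ 2.08 m/s

Log law: V(z) = (u*/κ) · ln(z/z₀) ⇒ u* = κ · V / ln(z/z₀)
u* = 0.41 × 16.6 / ln(13.3/0.506) = 0.41 × 16.6 / 3.2690
   = 6.8060 / 3.2690 = 2.0820 m/s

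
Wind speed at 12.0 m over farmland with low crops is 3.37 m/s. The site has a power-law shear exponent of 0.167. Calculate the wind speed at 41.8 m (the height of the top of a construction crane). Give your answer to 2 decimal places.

Power-law profile: V₂ = V₁ · (z₂/z₁)^α
V₂ = 3.37 × (41.8/12.0)^0.167 = 3.37 × (3.4833)^0.167
    = 3.37 × 1.2317 = 4.1509 m/s

4.15 m/s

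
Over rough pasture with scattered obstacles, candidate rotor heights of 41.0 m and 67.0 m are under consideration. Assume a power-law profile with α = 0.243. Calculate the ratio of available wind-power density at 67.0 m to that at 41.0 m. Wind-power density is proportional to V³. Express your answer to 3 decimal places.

Speed ratio: V_B/V_A = (z_B/z_A)^α = (67.0/41.0)^0.243 = (1.6341)^0.243 = 1.12676
Power-density ratio: P_B/P_A = (V_B/V_A)³ = (1.12676)³ = 1.43050

1.431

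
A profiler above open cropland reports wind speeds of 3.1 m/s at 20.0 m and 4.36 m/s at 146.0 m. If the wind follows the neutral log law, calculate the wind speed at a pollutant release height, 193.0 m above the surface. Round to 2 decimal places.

Log law: V ∝ ln(z/z₀). From the pair, with r = V₁/V₂ = 0.71101,
ln z₀ = (ln z₁ − r·ln z₂)/(1 − r) = (2.9957 − 0.71101×4.9836)/0.28899 = -1.8951 → z₀ = 0.1503 m
V₃ = V₁ · ln(z₃/z₀)/ln(z₁/z₀) = 3.1 × 7.1578/4.8908 = 4.5369 m/s

4.54 m/s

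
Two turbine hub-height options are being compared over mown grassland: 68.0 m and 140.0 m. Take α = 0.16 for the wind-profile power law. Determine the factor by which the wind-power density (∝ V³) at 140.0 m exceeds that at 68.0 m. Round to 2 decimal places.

1.41

Speed ratio: V_B/V_A = (z_B/z_A)^α = (140.0/68.0)^0.16 = (2.0588)^0.16 = 1.12248
Power-density ratio: P_B/P_A = (V_B/V_A)³ = (1.12248)³ = 1.41429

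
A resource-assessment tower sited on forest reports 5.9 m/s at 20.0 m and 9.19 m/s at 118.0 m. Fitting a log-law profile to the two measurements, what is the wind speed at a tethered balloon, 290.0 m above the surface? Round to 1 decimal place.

10.9 m/s

Log law: V ∝ ln(z/z₀). From the pair, with r = V₁/V₂ = 0.64200,
ln z₀ = (ln z₁ − r·ln z₂)/(1 − r) = (2.9957 − 0.64200×4.7707)/0.35800 = -0.1873 → z₀ = 0.8292 m
V₃ = V₁ · ln(z₃/z₀)/ln(z₁/z₀) = 5.9 × 5.8572/3.1830 = 10.8567 m/s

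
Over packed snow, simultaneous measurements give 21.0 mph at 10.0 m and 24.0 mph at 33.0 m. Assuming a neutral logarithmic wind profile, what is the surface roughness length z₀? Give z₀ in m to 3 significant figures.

z₀ ≈ 0.00235 m

Log law: V(z) ∝ ln(z/z₀). With r = V₁/V₂ = 21.0/24.0 = 0.87500,
r · ln(z₂/z₀) = ln(z₁/z₀) ⇒ ln z₀ = (ln z₁ − r·ln z₂)/(1 − r)
ln z₀ = (2.30259 − 0.87500×3.49651) / 0.12500 = -6.0549
z₀ = exp(-6.0549) = 0.002346 m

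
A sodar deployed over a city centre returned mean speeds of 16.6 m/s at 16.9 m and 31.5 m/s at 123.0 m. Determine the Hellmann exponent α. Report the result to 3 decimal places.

α ≈ 0.323

Power law: V₂/V₁ = (z₂/z₁)^α ⇒ α = ln(V₂/V₁) / ln(z₂/z₁)
α = ln(31.5/16.6) / ln(123.0/16.9) = ln(1.8976) / ln(7.2781)
  = 0.64058 / 1.98487 = 0.32273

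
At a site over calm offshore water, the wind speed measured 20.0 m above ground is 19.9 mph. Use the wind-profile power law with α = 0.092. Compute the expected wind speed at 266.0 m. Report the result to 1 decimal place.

Power-law profile: V₂ = V₁ · (z₂/z₁)^α
V₂ = 19.9 × (266.0/20.0)^0.092 = 19.9 × (13.3000)^0.092
    = 19.9 × 1.2688 = 25.2492 mph

25.2 mph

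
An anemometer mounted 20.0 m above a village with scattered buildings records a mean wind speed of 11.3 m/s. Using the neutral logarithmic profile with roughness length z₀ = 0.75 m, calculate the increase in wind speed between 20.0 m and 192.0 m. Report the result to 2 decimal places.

7.78 m/s

Log law: V₂ = V₁ · ln(z₂/z₀)/ln(z₁/z₀) = 11.3 × 5.5452/3.2834 = 19.0839 m/s
ΔV = 19.0839 − 11.3 = 7.7839 m/s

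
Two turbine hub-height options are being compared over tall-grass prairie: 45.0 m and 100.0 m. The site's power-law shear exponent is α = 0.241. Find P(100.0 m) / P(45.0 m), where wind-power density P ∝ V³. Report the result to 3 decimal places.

1.781

Speed ratio: V_B/V_A = (z_B/z_A)^α = (100.0/45.0)^0.241 = (2.2222)^0.241 = 1.21220
Power-density ratio: P_B/P_A = (V_B/V_A)³ = (1.21220)³ = 1.78126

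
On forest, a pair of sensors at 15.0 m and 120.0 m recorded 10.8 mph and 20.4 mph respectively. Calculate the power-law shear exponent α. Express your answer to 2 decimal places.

α ≈ 0.31

Power law: V₂/V₁ = (z₂/z₁)^α ⇒ α = ln(V₂/V₁) / ln(z₂/z₁)
α = ln(20.4/10.8) / ln(120.0/15.0) = ln(1.8889) / ln(8.0000)
  = 0.63599 / 2.07944 = 0.30585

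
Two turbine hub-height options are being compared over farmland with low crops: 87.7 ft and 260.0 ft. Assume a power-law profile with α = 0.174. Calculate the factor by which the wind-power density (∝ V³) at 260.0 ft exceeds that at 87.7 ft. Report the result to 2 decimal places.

1.76

Speed ratio: V_B/V_A = (z_B/z_A)^α = (260.0/87.7)^0.174 = (2.9647)^0.174 = 1.20816
Power-density ratio: P_B/P_A = (V_B/V_A)³ = (1.20816)³ = 1.76348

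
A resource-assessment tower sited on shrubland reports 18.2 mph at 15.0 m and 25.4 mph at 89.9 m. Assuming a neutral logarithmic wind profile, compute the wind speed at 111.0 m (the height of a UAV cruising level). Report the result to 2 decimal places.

Log law: V ∝ ln(z/z₀). From the pair, with r = V₁/V₂ = 0.71654,
ln z₀ = (ln z₁ − r·ln z₂)/(1 − r) = (2.7081 − 0.71654×4.4987)/0.28346 = -1.8183 → z₀ = 0.1623 m
V₃ = V₁ · ln(z₃/z₀)/ln(z₁/z₀) = 18.2 × 6.5278/4.5264 = 26.2477 mph

26.25 mph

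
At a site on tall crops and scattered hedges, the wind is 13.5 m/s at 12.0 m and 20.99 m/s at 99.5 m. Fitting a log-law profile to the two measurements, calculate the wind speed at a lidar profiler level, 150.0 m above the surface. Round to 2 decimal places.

Log law: V ∝ ln(z/z₀). From the pair, with r = V₁/V₂ = 0.64316,
ln z₀ = (ln z₁ − r·ln z₂)/(1 − r) = (2.4849 − 0.64316×4.6002)/0.35684 = -1.3276 → z₀ = 0.2651 m
V₃ = V₁ · ln(z₃/z₀)/ln(z₁/z₀) = 13.5 × 6.3383/3.8125 = 22.4435 m/s

22.44 m/s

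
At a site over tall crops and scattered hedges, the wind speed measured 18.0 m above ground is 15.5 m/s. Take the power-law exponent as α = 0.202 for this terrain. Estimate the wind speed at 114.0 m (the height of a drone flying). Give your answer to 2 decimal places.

Power-law profile: V₂ = V₁ · (z₂/z₁)^α
V₂ = 15.5 × (114.0/18.0)^0.202 = 15.5 × (6.3333)^0.202
    = 15.5 × 1.4519 = 22.5041 m/s

22.50 m/s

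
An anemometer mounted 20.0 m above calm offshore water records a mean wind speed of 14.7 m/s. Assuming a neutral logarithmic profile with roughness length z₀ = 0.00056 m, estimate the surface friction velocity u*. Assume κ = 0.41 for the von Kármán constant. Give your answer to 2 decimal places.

u* ≈ 0.57 m/s

Log law: V(z) = (u*/κ) · ln(z/z₀) ⇒ u* = κ · V / ln(z/z₀)
u* = 0.41 × 14.7 / ln(20.0/0.00056) = 0.41 × 14.7 / 10.4833
   = 6.0270 / 10.4833 = 0.5749 m/s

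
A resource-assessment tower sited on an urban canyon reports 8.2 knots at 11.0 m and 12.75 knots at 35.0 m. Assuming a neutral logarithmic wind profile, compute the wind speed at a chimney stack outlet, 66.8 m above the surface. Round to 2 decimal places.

15.29 knots

Log law: V ∝ ln(z/z₀). From the pair, with r = V₁/V₂ = 0.64314,
ln z₀ = (ln z₁ − r·ln z₂)/(1 − r) = (2.3979 − 0.64314×3.5553)/0.35686 = 0.3119 → z₀ = 1.366 m
V₃ = V₁ · ln(z₃/z₀)/ln(z₁/z₀) = 8.2 × 3.8898/2.0860 = 15.2909 knots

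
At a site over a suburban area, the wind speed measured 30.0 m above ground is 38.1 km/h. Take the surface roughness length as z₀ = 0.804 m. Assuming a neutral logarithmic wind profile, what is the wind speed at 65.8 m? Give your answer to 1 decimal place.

46.4 km/h

Log law: V(z) ∝ ln(z/z₀), so V₂/V₁ = ln(z₂/z₀) / ln(z₁/z₀).
ln(65.8/0.804) = 4.4048, ln(30.0/0.804) = 3.6194
V₂ = 38.1 × 4.4048/3.6194 = 38.1 × 1.2170 = 46.3679 km/h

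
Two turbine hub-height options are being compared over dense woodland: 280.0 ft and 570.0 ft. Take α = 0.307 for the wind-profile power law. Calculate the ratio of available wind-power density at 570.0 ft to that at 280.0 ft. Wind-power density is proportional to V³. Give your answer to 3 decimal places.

1.925

Speed ratio: V_B/V_A = (z_B/z_A)^α = (570.0/280.0)^0.307 = (2.0357)^0.307 = 1.24387
Power-density ratio: P_B/P_A = (V_B/V_A)³ = (1.24387)³ = 1.92455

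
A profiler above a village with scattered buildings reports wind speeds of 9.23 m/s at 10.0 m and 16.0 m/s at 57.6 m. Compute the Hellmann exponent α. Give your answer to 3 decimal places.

Power law: V₂/V₁ = (z₂/z₁)^α ⇒ α = ln(V₂/V₁) / ln(z₂/z₁)
α = ln(16.0/9.23) / ln(57.6/10.0) = ln(1.7335) / ln(5.7600)
  = 0.55013 / 1.75094 = 0.31419

α ≈ 0.314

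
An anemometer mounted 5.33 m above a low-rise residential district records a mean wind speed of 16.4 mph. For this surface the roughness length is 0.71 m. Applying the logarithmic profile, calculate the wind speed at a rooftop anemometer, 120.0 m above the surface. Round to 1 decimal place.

41.7 mph

Log law: V(z) ∝ ln(z/z₀), so V₂/V₁ = ln(z₂/z₀) / ln(z₁/z₀).
ln(120.0/0.71) = 5.1300, ln(5.33/0.71) = 2.0158
V₂ = 16.4 × 5.1300/2.0158 = 16.4 × 2.5448 = 41.7353 mph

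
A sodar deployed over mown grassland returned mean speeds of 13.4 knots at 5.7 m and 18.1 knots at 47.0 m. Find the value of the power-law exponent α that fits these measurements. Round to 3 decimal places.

Power law: V₂/V₁ = (z₂/z₁)^α ⇒ α = ln(V₂/V₁) / ln(z₂/z₁)
α = ln(18.1/13.4) / ln(47.0/5.7) = ln(1.3507) / ln(8.2456)
  = 0.30066 / 2.10968 = 0.14251

α ≈ 0.143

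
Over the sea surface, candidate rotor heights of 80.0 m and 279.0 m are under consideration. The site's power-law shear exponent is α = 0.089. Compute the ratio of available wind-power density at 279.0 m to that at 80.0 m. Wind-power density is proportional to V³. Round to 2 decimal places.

Speed ratio: V_B/V_A = (z_B/z_A)^α = (279.0/80.0)^0.089 = (3.4875)^0.089 = 1.11759
Power-density ratio: P_B/P_A = (V_B/V_A)³ = (1.11759)³ = 1.39589

1.40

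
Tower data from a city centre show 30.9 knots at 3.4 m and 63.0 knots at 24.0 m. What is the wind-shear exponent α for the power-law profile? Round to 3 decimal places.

Power law: V₂/V₁ = (z₂/z₁)^α ⇒ α = ln(V₂/V₁) / ln(z₂/z₁)
α = ln(63.0/30.9) / ln(24.0/3.4) = ln(2.0388) / ln(7.0588)
  = 0.71238 / 1.95428 = 0.36452

α ≈ 0.365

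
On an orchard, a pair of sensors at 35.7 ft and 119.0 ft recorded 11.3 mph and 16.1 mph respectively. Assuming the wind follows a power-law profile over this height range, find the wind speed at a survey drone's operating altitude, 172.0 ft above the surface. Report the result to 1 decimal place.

17.9 mph

First find α: α = ln(V₂/V₁)/ln(z₂/z₁) = ln(16.1/11.3)/ln(119.0/35.7) = 0.35402/1.20397 = 0.2940
Extrapolate from 119.0 ft to 172.0 ft: V₃ = 16.1 × (172.0/119.0)^0.2940 = 16.1 × 1.1144 = 17.9418 mph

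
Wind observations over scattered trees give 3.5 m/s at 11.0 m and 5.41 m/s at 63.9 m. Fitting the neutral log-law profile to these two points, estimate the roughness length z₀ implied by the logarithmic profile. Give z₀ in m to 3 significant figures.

Log law: V(z) ∝ ln(z/z₀). With r = V₁/V₂ = 3.5/5.41 = 0.64695,
r · ln(z₂/z₀) = ln(z₁/z₀) ⇒ ln z₀ = (ln z₁ − r·ln z₂)/(1 − r)
ln z₀ = (2.39790 − 0.64695×4.15732) / 0.35305 = -0.8262
z₀ = exp(-0.8262) = 0.4377 m

z₀ ≈ 0.438 m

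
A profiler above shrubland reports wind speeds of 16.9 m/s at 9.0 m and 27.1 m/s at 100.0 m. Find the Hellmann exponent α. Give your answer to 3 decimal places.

α ≈ 0.196

Power law: V₂/V₁ = (z₂/z₁)^α ⇒ α = ln(V₂/V₁) / ln(z₂/z₁)
α = ln(27.1/16.9) / ln(100.0/9.0) = ln(1.6036) / ln(11.1111)
  = 0.47222 / 2.40795 = 0.19611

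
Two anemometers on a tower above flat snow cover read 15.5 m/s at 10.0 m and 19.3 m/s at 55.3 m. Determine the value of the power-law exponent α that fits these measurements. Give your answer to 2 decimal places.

Power law: V₂/V₁ = (z₂/z₁)^α ⇒ α = ln(V₂/V₁) / ln(z₂/z₁)
α = ln(19.3/15.5) / ln(55.3/10.0) = ln(1.2452) / ln(5.5300)
  = 0.21927 / 1.71019 = 0.12821

α ≈ 0.13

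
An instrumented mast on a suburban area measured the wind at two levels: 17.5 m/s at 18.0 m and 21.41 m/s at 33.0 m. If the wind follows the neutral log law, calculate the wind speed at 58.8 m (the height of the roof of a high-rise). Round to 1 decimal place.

25.1 m/s

Log law: V ∝ ln(z/z₀). From the pair, with r = V₁/V₂ = 0.81738,
ln z₀ = (ln z₁ − r·ln z₂)/(1 − r) = (2.8904 − 0.81738×3.4965)/0.18262 = 0.1775 → z₀ = 1.194 m
V₃ = V₁ · ln(z₃/z₀)/ln(z₁/z₀) = 17.5 × 3.8967/2.7129 = 25.1361 m/s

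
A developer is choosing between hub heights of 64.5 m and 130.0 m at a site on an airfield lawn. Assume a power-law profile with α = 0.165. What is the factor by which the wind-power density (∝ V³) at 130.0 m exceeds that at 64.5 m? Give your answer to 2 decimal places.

Speed ratio: V_B/V_A = (z_B/z_A)^α = (130.0/64.5)^0.165 = (2.0155)^0.165 = 1.12260
Power-density ratio: P_B/P_A = (V_B/V_A)³ = (1.12260)³ = 1.41472

1.41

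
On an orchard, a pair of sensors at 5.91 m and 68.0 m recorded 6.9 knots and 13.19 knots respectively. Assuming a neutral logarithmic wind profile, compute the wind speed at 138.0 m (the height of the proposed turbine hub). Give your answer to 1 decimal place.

Log law: V ∝ ln(z/z₀). From the pair, with r = V₁/V₂ = 0.52312,
ln z₀ = (ln z₁ − r·ln z₂)/(1 − r) = (1.7766 − 0.52312×4.2195)/0.47688 = -0.9031 → z₀ = 0.4053 m
V₃ = V₁ · ln(z₃/z₀)/ln(z₁/z₀) = 6.9 × 5.8304/2.6798 = 15.0123 knots

15.0 knots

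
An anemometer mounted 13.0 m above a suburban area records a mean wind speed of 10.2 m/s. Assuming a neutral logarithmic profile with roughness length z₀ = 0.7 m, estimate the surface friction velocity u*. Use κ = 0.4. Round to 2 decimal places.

u* ≈ 1.40 m/s

Log law: V(z) = (u*/κ) · ln(z/z₀) ⇒ u* = κ · V / ln(z/z₀)
u* = 0.4 × 10.2 / ln(13.0/0.7) = 0.4 × 10.2 / 2.9216
   = 4.0800 / 2.9216 = 1.3965 m/s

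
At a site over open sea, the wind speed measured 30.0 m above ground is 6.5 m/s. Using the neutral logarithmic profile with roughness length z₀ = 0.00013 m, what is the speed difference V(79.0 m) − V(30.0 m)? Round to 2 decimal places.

0.51 m/s

Log law: V₂ = V₁ · ln(z₂/z₀)/ln(z₁/z₀) = 6.5 × 13.3174/12.3492 = 7.0096 m/s
ΔV = 7.0096 − 6.5 = 0.5096 m/s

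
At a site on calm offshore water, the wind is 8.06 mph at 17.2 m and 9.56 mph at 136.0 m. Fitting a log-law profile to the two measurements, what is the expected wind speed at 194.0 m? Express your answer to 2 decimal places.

Log law: V ∝ ln(z/z₀). From the pair, with r = V₁/V₂ = 0.84310,
ln z₀ = (ln z₁ − r·ln z₂)/(1 − r) = (2.8449 − 0.84310×4.9127)/0.15690 = -8.2658 → z₀ = 0.0002572 m
V₃ = V₁ · ln(z₃/z₀)/ln(z₁/z₀) = 8.06 × 13.5336/11.1107 = 9.8177 mph

9.82 mph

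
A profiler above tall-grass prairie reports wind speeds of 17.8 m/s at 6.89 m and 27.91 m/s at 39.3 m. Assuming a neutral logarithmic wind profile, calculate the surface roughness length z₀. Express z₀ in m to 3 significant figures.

Log law: V(z) ∝ ln(z/z₀). With r = V₁/V₂ = 17.8/27.91 = 0.63776,
r · ln(z₂/z₀) = ln(z₁/z₀) ⇒ ln z₀ = (ln z₁ − r·ln z₂)/(1 − r)
ln z₀ = (1.93007 − 0.63776×3.67122) / 0.36224 = -1.1355
z₀ = exp(-1.1355) = 0.3213 m

z₀ ≈ 0.321 m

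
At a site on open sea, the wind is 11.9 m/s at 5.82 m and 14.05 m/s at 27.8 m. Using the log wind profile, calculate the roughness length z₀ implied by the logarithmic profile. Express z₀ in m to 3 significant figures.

Log law: V(z) ∝ ln(z/z₀). With r = V₁/V₂ = 11.9/14.05 = 0.84698,
r · ln(z₂/z₀) = ln(z₁/z₀) ⇒ ln z₀ = (ln z₁ − r·ln z₂)/(1 − r)
ln z₀ = (1.76130 − 0.84698×3.32504) / 0.15302 = -6.8938
z₀ = exp(-6.8938) = 0.001014 m

z₀ ≈ 0.00101 m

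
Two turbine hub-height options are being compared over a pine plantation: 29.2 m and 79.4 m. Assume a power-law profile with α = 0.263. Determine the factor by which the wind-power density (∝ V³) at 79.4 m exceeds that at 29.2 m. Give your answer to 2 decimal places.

2.20

Speed ratio: V_B/V_A = (z_B/z_A)^α = (79.4/29.2)^0.263 = (2.7192)^0.263 = 1.30094
Power-density ratio: P_B/P_A = (V_B/V_A)³ = (1.30094)³ = 2.20177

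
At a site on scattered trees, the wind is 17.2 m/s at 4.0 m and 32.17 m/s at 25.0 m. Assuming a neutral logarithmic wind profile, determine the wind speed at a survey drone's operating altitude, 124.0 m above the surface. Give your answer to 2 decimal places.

45.25 m/s

Log law: V ∝ ln(z/z₀). From the pair, with r = V₁/V₂ = 0.53466,
ln z₀ = (ln z₁ − r·ln z₂)/(1 − r) = (1.3863 − 0.53466×3.2189)/0.46534 = -0.7193 → z₀ = 0.4871 m
V₃ = V₁ · ln(z₃/z₀)/ln(z₁/z₀) = 17.2 × 5.5396/2.1056 = 45.2516 m/s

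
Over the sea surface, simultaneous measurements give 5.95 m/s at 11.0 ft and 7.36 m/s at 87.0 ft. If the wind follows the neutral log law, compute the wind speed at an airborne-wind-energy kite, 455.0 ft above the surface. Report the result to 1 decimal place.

Log law: V ∝ ln(z/z₀). From the pair, with r = V₁/V₂ = 0.80842,
ln z₀ = (ln z₁ − r·ln z₂)/(1 − r) = (2.3979 − 0.80842×4.4659)/0.19158 = -6.3288 → z₀ = 0.001784 ft
V₃ = V₁ · ln(z₃/z₀)/ln(z₁/z₀) = 5.95 × 12.4491/8.7267 = 8.4880 m/s

8.5 m/s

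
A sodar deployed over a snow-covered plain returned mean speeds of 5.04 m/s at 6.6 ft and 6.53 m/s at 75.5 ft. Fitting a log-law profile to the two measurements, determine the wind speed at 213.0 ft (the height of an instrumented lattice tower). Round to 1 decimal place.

7.2 m/s

Log law: V ∝ ln(z/z₀). From the pair, with r = V₁/V₂ = 0.77182,
ln z₀ = (ln z₁ − r·ln z₂)/(1 − r) = (1.8871 − 0.77182×4.3241)/0.22818 = -6.3564 → z₀ = 0.001736 ft
V₃ = V₁ · ln(z₃/z₀)/ln(z₁/z₀) = 5.04 × 11.7177/8.2435 = 7.1641 m/s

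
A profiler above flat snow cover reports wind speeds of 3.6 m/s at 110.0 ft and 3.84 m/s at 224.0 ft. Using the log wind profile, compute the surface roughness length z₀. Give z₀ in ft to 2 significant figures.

Log law: V(z) ∝ ln(z/z₀). With r = V₁/V₂ = 3.6/3.84 = 0.93750,
r · ln(z₂/z₀) = ln(z₁/z₀) ⇒ ln z₀ = (ln z₁ − r·ln z₂)/(1 − r)
ln z₀ = (4.70048 − 0.93750×5.41165) / 0.06250 = -5.9670
z₀ = exp(-5.9670) = 0.002562 ft

z₀ ≈ 0.0026 ft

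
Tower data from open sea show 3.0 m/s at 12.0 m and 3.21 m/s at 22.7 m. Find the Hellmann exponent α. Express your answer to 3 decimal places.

α ≈ 0.106

Power law: V₂/V₁ = (z₂/z₁)^α ⇒ α = ln(V₂/V₁) / ln(z₂/z₁)
α = ln(3.21/3.0) / ln(22.7/12.0) = ln(1.0700) / ln(1.8917)
  = 0.06766 / 0.63746 = 0.10614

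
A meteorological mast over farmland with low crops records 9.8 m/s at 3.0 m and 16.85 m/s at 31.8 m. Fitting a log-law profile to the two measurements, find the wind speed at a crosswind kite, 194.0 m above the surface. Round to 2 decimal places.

Log law: V ∝ ln(z/z₀). From the pair, with r = V₁/V₂ = 0.58160,
ln z₀ = (ln z₁ − r·ln z₂)/(1 − r) = (1.0986 − 0.58160×3.4595)/0.41840 = -2.1831 → z₀ = 0.1127 m
V₃ = V₁ · ln(z₃/z₀)/ln(z₁/z₀) = 9.8 × 7.4510/3.2818 = 22.2502 m/s

22.25 m/s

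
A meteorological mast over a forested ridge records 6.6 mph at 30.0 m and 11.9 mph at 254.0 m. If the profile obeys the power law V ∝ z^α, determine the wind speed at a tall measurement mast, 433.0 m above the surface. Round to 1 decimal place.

First find α: α = ln(V₂/V₁)/ln(z₂/z₁) = ln(11.9/6.6)/ln(254.0/30.0) = 0.58947/2.13614 = 0.2760
Extrapolate from 254.0 m to 433.0 m: V₃ = 11.9 × (433.0/254.0)^0.2760 = 11.9 × 1.1586 = 13.7871 mph

13.8 mph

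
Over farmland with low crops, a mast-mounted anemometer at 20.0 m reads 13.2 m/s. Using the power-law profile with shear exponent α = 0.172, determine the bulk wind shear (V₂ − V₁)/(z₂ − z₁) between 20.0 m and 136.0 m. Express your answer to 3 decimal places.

Power law: V₂ = V₁ · (z₂/z₁)^α = 13.2 × (6.8000)^0.172 = 18.3555 m/s
ΔV/Δz = (18.3555 − 13.2)/(136.0 − 20.0) = 5.1555/116.0000 = 0.04444 m/s/m

0.044 m/s/m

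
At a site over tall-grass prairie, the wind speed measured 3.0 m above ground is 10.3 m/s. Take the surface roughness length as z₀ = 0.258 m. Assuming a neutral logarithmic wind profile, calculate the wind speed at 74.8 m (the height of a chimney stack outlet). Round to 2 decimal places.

Log law: V(z) ∝ ln(z/z₀), so V₂/V₁ = ln(z₂/z₀) / ln(z₁/z₀).
ln(74.8/0.258) = 5.6696, ln(3.0/0.258) = 2.4534
V₂ = 10.3 × 5.6696/2.4534 = 10.3 × 2.3109 = 23.8024 m/s

23.80 m/s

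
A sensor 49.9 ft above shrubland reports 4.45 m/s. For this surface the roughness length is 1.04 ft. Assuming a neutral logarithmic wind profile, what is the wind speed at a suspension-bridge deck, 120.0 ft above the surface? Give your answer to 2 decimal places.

5.46 m/s

Log law: V(z) ∝ ln(z/z₀), so V₂/V₁ = ln(z₂/z₀) / ln(z₁/z₀).
ln(120.0/1.04) = 4.7483, ln(49.9/1.04) = 3.8708
V₂ = 4.45 × 4.7483/3.8708 = 4.45 × 1.2267 = 5.4588 m/s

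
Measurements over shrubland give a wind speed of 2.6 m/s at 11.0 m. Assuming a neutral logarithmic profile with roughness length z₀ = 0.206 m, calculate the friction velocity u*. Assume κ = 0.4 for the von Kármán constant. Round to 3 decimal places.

Log law: V(z) = (u*/κ) · ln(z/z₀) ⇒ u* = κ · V / ln(z/z₀)
u* = 0.4 × 2.6 / ln(11.0/0.206) = 0.4 × 2.6 / 3.9778
   = 1.0400 / 3.9778 = 0.2615 m/s

u* ≈ 0.261 m/s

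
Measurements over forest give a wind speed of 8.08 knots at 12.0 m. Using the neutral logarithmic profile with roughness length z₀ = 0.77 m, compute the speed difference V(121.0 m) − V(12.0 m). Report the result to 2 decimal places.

6.80 knots

Log law: V₂ = V₁ · ln(z₂/z₀)/ln(z₁/z₀) = 8.08 × 5.0572/2.7463 = 14.8790 knots
ΔV = 14.8790 − 8.08 = 6.7990 knots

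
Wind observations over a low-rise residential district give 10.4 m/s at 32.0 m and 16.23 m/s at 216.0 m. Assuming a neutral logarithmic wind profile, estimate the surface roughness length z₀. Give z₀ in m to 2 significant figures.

Log law: V(z) ∝ ln(z/z₀). With r = V₁/V₂ = 10.4/16.23 = 0.64079,
r · ln(z₂/z₀) = ln(z₁/z₀) ⇒ ln z₀ = (ln z₁ − r·ln z₂)/(1 − r)
ln z₀ = (3.46574 − 0.64079×5.37528) / 0.35921 = 0.0593
z₀ = exp(0.0593) = 1.061 m

z₀ ≈ 1.1 m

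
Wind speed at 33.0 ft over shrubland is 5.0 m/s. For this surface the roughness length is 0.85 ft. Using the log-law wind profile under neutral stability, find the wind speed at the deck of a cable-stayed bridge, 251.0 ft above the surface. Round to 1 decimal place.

7.8 m/s

Log law: V(z) ∝ ln(z/z₀), so V₂/V₁ = ln(z₂/z₀) / ln(z₁/z₀).
ln(251.0/0.85) = 5.6880, ln(33.0/0.85) = 3.6590
V₂ = 5.0 × 5.6880/3.6590 = 5.0 × 1.5545 = 7.7725 m/s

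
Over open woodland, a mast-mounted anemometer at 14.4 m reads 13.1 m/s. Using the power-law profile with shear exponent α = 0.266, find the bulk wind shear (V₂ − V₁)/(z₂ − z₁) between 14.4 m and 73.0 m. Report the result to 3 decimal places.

0.121 m/s/m

Power law: V₂ = V₁ · (z₂/z₁)^α = 13.1 × (5.0694)^0.266 = 20.1739 m/s
ΔV/Δz = (20.1739 − 13.1)/(73.0 − 14.4) = 7.0739/58.6000 = 0.12072 m/s/m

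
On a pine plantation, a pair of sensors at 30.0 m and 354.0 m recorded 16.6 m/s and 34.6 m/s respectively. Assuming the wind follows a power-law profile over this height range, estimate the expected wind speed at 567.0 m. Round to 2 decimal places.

39.81 m/s

First find α: α = ln(V₂/V₁)/ln(z₂/z₁) = ln(34.6/16.6)/ln(354.0/30.0) = 0.73445/2.46810 = 0.2976
Extrapolate from 354.0 m to 567.0 m: V₃ = 34.6 × (567.0/354.0)^0.2976 = 34.6 × 1.1505 = 39.8065 m/s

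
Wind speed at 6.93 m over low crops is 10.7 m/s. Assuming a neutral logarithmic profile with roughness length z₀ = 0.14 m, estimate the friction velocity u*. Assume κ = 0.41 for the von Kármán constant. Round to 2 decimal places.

Log law: V(z) = (u*/κ) · ln(z/z₀) ⇒ u* = κ · V / ln(z/z₀)
u* = 0.41 × 10.7 / ln(6.93/0.14) = 0.41 × 10.7 / 3.9020
   = 4.3870 / 3.9020 = 1.1243 m/s

u* ≈ 1.12 m/s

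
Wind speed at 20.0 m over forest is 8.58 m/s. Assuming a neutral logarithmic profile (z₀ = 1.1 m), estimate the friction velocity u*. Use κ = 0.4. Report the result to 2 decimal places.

u* ≈ 1.18 m/s

Log law: V(z) = (u*/κ) · ln(z/z₀) ⇒ u* = κ · V / ln(z/z₀)
u* = 0.4 × 8.58 / ln(20.0/1.1) = 0.4 × 8.58 / 2.9004
   = 3.4320 / 2.9004 = 1.1833 m/s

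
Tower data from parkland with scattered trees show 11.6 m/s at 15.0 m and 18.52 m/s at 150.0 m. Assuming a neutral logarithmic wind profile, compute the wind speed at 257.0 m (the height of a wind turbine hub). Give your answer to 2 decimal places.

20.14 m/s

Log law: V ∝ ln(z/z₀). From the pair, with r = V₁/V₂ = 0.62635,
ln z₀ = (ln z₁ − r·ln z₂)/(1 − r) = (2.7081 − 0.62635×5.0106)/0.37365 = -1.1518 → z₀ = 0.3161 m
V₃ = V₁ · ln(z₃/z₀)/ln(z₁/z₀) = 11.6 × 6.7009/3.8598 = 20.1382 m/s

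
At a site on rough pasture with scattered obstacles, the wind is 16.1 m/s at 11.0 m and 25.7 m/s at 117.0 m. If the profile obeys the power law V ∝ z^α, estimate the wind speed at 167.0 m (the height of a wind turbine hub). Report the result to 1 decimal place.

First find α: α = ln(V₂/V₁)/ln(z₂/z₁) = ln(25.7/16.1)/ln(117.0/11.0) = 0.46767/2.36428 = 0.1978
Extrapolate from 117.0 m to 167.0 m: V₃ = 25.7 × (167.0/117.0)^0.1978 = 25.7 × 1.0729 = 27.5740 m/s

27.6 m/s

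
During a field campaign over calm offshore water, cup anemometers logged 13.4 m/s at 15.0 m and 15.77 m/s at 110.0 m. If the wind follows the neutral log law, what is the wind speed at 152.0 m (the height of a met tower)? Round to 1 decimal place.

Log law: V ∝ ln(z/z₀). From the pair, with r = V₁/V₂ = 0.84971,
ln z₀ = (ln z₁ − r·ln z₂)/(1 − r) = (2.7081 − 0.84971×4.7005)/0.15029 = -8.5572 → z₀ = 0.0001922 m
V₃ = V₁ · ln(z₃/z₀)/ln(z₁/z₀) = 13.4 × 13.5810/11.2652 = 16.1547 m/s

16.2 m/s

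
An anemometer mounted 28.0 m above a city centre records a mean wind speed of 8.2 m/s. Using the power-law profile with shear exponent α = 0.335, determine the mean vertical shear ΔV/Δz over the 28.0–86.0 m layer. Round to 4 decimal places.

0.0645 m/s/m

Power law: V₂ = V₁ · (z₂/z₁)^α = 8.2 × (3.0714)^0.335 = 11.9419 m/s
ΔV/Δz = (11.9419 − 8.2)/(86.0 − 28.0) = 3.7419/58.0000 = 0.06452 m/s/m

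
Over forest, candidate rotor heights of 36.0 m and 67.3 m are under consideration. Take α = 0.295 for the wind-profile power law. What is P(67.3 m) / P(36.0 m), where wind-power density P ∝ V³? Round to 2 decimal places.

Speed ratio: V_B/V_A = (z_B/z_A)^α = (67.3/36.0)^0.295 = (1.8694)^0.295 = 1.20269
Power-density ratio: P_B/P_A = (V_B/V_A)³ = (1.20269)³ = 1.73966

1.74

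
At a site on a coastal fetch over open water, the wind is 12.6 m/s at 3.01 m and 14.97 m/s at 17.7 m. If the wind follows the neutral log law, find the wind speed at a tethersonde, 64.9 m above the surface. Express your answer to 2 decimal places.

16.71 m/s

Log law: V ∝ ln(z/z₀). From the pair, with r = V₁/V₂ = 0.84168,
ln z₀ = (ln z₁ − r·ln z₂)/(1 − r) = (1.1019 − 0.84168×2.8736)/0.15832 = -8.3168 → z₀ = 0.0002444 m
V₃ = V₁ · ln(z₃/z₀)/ln(z₁/z₀) = 12.6 × 12.4897/9.4188 = 16.7081 m/s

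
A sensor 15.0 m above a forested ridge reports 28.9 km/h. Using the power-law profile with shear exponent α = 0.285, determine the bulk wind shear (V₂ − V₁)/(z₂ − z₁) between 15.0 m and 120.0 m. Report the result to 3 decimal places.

Power law: V₂ = V₁ · (z₂/z₁)^α = 28.9 × (8.0000)^0.285 = 52.2731 km/h
ΔV/Δz = (52.2731 − 28.9)/(120.0 − 15.0) = 23.3731/105.0000 = 0.22260 km/h/m

0.223 km/h/m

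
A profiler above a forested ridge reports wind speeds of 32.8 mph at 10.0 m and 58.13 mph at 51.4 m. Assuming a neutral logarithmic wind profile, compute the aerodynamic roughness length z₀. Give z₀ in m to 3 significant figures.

Log law: V(z) ∝ ln(z/z₀). With r = V₁/V₂ = 32.8/58.13 = 0.56425,
r · ln(z₂/z₀) = ln(z₁/z₀) ⇒ ln z₀ = (ln z₁ − r·ln z₂)/(1 − r)
ln z₀ = (2.30259 − 0.56425×3.93964) / 0.43575 = 0.1828
z₀ = exp(0.1828) = 1.201 m

z₀ ≈ 1.20 m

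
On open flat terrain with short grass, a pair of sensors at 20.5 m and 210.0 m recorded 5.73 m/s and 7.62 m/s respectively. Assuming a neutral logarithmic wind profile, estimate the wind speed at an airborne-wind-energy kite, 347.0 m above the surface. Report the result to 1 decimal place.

8.0 m/s

Log law: V ∝ ln(z/z₀). From the pair, with r = V₁/V₂ = 0.75197,
ln z₀ = (ln z₁ − r·ln z₂)/(1 − r) = (3.0204 − 0.75197×5.3471)/0.24803 = -4.0335 → z₀ = 0.01771 m
V₃ = V₁ · ln(z₃/z₀)/ln(z₁/z₀) = 5.73 × 9.8828/7.0539 = 8.0280 m/s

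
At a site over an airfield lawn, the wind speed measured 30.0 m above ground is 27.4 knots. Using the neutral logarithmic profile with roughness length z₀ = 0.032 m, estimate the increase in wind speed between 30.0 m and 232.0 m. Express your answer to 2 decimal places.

Log law: V₂ = V₁ · ln(z₂/z₀)/ln(z₁/z₀) = 27.4 × 8.8888/6.8432 = 35.5903 knots
ΔV = 35.5903 − 27.4 = 8.1903 knots

8.19 knots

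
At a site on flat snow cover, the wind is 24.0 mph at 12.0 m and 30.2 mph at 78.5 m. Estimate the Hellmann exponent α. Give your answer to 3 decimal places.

Power law: V₂/V₁ = (z₂/z₁)^α ⇒ α = ln(V₂/V₁) / ln(z₂/z₁)
α = ln(30.2/24.0) / ln(78.5/12.0) = ln(1.2583) / ln(6.5417)
  = 0.22979 / 1.87819 = 0.12235

α ≈ 0.122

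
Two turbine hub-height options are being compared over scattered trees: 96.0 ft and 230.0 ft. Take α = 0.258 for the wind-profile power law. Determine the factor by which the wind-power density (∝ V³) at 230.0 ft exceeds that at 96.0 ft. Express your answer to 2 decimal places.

1.97

Speed ratio: V_B/V_A = (z_B/z_A)^α = (230.0/96.0)^0.258 = (2.3958)^0.258 = 1.25285
Power-density ratio: P_B/P_A = (V_B/V_A)³ = (1.25285)³ = 1.96652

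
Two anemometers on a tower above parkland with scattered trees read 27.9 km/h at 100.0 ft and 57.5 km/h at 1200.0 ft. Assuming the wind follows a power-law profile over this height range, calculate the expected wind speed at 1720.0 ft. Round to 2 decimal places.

First find α: α = ln(V₂/V₁)/ln(z₂/z₁) = ln(57.5/27.9)/ln(1200.0/100.0) = 0.72316/2.48491 = 0.2910
Extrapolate from 1200.0 ft to 1720.0 ft: V₃ = 57.5 × (1720.0/1200.0)^0.2910 = 57.5 × 1.1105 = 63.8511 km/h

63.85 km/h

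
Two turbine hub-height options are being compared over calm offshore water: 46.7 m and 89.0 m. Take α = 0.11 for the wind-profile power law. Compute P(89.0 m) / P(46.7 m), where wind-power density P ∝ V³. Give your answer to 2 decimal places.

1.24

Speed ratio: V_B/V_A = (z_B/z_A)^α = (89.0/46.7)^0.11 = (1.9058)^0.11 = 1.07351
Power-density ratio: P_B/P_A = (V_B/V_A)³ = (1.07351)³ = 1.23716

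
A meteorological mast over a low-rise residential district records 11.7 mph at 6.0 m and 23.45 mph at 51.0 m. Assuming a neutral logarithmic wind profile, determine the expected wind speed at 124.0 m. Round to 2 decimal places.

Log law: V ∝ ln(z/z₀). From the pair, with r = V₁/V₂ = 0.49893,
ln z₀ = (ln z₁ − r·ln z₂)/(1 − r) = (1.7918 − 0.49893×3.9318)/0.50107 = -0.3392 → z₀ = 0.7123 m
V₃ = V₁ · ln(z₃/z₀)/ln(z₁/z₀) = 11.7 × 5.1595/2.1310 = 28.3281 mph

28.33 mph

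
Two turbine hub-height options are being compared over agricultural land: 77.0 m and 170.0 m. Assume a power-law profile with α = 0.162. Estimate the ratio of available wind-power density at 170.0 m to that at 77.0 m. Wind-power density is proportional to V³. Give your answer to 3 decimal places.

Speed ratio: V_B/V_A = (z_B/z_A)^α = (170.0/77.0)^0.162 = (2.2078)^0.162 = 1.13690
Power-density ratio: P_B/P_A = (V_B/V_A)³ = (1.13690)³ = 1.46948

1.469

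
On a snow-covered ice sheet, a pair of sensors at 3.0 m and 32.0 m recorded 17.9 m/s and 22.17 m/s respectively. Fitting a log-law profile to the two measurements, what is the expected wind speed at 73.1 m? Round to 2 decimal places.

23.66 m/s

Log law: V ∝ ln(z/z₀). From the pair, with r = V₁/V₂ = 0.80740,
ln z₀ = (ln z₁ − r·ln z₂)/(1 − r) = (1.0986 − 0.80740×3.4657)/0.19260 = -8.8245 → z₀ = 0.0001471 m
V₃ = V₁ · ln(z₃/z₀)/ln(z₁/z₀) = 17.9 × 13.1163/9.9231 = 23.6602 m/s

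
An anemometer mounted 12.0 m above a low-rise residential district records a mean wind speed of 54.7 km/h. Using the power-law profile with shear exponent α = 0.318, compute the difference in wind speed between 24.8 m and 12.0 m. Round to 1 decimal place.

14.2 km/h

Power law: V₂ = V₁ · (z₂/z₁)^α = 54.7 × (2.0667)^0.318 = 68.9038 km/h
ΔV = 68.9038 − 54.7 = 14.2038 km/h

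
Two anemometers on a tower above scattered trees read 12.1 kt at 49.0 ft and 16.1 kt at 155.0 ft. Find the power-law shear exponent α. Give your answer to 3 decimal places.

Power law: V₂/V₁ = (z₂/z₁)^α ⇒ α = ln(V₂/V₁) / ln(z₂/z₁)
α = ln(16.1/12.1) / ln(155.0/49.0) = ln(1.3306) / ln(3.1633)
  = 0.28561 / 1.15160 = 0.24801

α ≈ 0.248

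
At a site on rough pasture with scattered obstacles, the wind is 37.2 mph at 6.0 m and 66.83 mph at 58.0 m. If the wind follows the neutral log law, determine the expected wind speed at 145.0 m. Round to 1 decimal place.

Log law: V ∝ ln(z/z₀). From the pair, with r = V₁/V₂ = 0.55664,
ln z₀ = (ln z₁ − r·ln z₂)/(1 − r) = (1.7918 − 0.55664×4.0604)/0.44336 = -1.0565 → z₀ = 0.3477 m
V₃ = V₁ · ln(z₃/z₀)/ln(z₁/z₀) = 37.2 × 6.0333/2.8483 = 78.7972 mph

78.8 mph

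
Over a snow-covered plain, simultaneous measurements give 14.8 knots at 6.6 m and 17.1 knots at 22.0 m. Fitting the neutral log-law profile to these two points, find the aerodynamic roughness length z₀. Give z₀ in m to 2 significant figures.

Log law: V(z) ∝ ln(z/z₀). With r = V₁/V₂ = 14.8/17.1 = 0.86550,
r · ln(z₂/z₀) = ln(z₁/z₀) ⇒ ln z₀ = (ln z₁ − r·ln z₂)/(1 − r)
ln z₀ = (1.88707 − 0.86550×3.09104) / 0.13450 = -5.8602
z₀ = exp(-5.8602) = 0.002851 m

z₀ ≈ 0.0029 m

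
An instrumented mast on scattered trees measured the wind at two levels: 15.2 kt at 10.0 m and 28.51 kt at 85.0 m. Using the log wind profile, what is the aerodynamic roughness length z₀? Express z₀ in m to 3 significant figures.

Log law: V(z) ∝ ln(z/z₀). With r = V₁/V₂ = 15.2/28.51 = 0.53315,
r · ln(z₂/z₀) = ln(z₁/z₀) ⇒ ln z₀ = (ln z₁ − r·ln z₂)/(1 − r)
ln z₀ = (2.30259 − 0.53315×4.44265) / 0.46685 = -0.1414
z₀ = exp(-0.1414) = 0.8682 m

z₀ ≈ 0.868 m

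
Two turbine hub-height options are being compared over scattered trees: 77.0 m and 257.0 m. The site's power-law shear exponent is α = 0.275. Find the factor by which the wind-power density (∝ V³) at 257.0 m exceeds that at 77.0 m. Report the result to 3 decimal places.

Speed ratio: V_B/V_A = (z_B/z_A)^α = (257.0/77.0)^0.275 = (3.3377)^0.275 = 1.39299
Power-density ratio: P_B/P_A = (V_B/V_A)³ = (1.39299)³ = 2.70296

2.703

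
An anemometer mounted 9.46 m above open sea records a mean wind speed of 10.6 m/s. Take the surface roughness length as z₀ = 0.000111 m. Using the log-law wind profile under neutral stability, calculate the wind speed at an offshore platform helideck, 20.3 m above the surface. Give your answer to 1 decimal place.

11.3 m/s

Log law: V(z) ∝ ln(z/z₀), so V₂/V₁ = ln(z₂/z₀) / ln(z₁/z₀).
ln(20.3/0.000111) = 12.1166, ln(9.46/0.000111) = 11.3531
V₂ = 10.6 × 12.1166/11.3531 = 10.6 × 1.0673 = 11.3129 m/s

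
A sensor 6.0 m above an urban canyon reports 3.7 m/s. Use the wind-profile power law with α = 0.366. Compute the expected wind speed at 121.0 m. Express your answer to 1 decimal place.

Power-law profile: V₂ = V₁ · (z₂/z₁)^α
V₂ = 3.7 × (121.0/6.0)^0.366 = 3.7 × (20.1667)^0.366
    = 3.7 × 3.0026 = 11.1096 m/s

11.1 m/s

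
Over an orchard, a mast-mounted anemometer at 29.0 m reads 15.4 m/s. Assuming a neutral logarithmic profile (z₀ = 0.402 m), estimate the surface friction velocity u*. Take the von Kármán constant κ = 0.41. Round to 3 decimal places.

Log law: V(z) = (u*/κ) · ln(z/z₀) ⇒ u* = κ · V / ln(z/z₀)
u* = 0.41 × 15.4 / ln(29.0/0.402) = 0.41 × 15.4 / 4.2786
   = 6.3140 / 4.2786 = 1.4757 m/s

u* ≈ 1.476 m/s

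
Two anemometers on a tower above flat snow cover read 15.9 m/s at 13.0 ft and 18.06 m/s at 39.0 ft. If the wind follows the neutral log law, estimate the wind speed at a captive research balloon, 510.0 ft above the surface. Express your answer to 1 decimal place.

Log law: V ∝ ln(z/z₀). From the pair, with r = V₁/V₂ = 0.88040,
ln z₀ = (ln z₁ − r·ln z₂)/(1 − r) = (2.5649 − 0.88040×3.6636)/0.11960 = -5.5221 → z₀ = 0.003998 ft
V₃ = V₁ · ln(z₃/z₀)/ln(z₁/z₀) = 15.9 × 11.7565/8.0870 = 23.1146 m/s

23.1 m/s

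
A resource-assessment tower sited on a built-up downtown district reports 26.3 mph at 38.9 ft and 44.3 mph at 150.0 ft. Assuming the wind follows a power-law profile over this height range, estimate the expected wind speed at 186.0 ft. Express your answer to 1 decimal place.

First find α: α = ln(V₂/V₁)/ln(z₂/z₁) = ln(44.3/26.3)/ln(150.0/38.9) = 0.52142/1.34964 = 0.3863
Extrapolate from 150.0 ft to 186.0 ft: V₃ = 44.3 × (186.0/150.0)^0.3863 = 44.3 × 1.0867 = 48.1389 mph

48.1 mph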